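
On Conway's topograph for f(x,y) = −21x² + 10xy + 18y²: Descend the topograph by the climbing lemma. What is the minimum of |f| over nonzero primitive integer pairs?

river: ρ → (18,26,-13)
river: ρ → (-13,26,18)
river: ρ → (18,10,-21)
river: ρ → (-21,32,7)
river: ρ → (7,38,-6)
river: ρ → (-6,34,19)
river: ρ → (19,4,-21)
river: ρ → (-21,38,2)
river: ρ → (2,38,-21)
river: ρ → (-21,4,19)
river: ρ → (19,34,-6)
river: ρ → (-6,38,7)
river: ρ → (7,32,-21)
river: ρ → (-21,10,18)
closes: descent 0, river 14
min |a| on river = 2

2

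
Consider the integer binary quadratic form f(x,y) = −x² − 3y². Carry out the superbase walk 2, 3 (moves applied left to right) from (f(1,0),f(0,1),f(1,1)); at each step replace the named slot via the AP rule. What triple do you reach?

start (-1,-3,-4) = (f(1,0),f(0,1),f(1,1))
replace slot 2: 2·((-1)+(-4)) − (-3) = -7 → (-1,-7,-4)
replace slot 3: 2·((-1)+(-7)) − (-4) = -12 → (-1,-7,-12)

-1,-7,-12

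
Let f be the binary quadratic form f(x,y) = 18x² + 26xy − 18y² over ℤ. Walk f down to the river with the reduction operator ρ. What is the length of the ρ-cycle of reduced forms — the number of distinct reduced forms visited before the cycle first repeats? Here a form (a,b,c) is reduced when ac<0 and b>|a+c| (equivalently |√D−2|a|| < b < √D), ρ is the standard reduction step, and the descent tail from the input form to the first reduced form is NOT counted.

D = 1972, ⌊√D⌋ = 44
river: ρ → (-18,10,26)
river: ρ → (26,42,-2)
river: ρ → (-2,42,26)
river: ρ → (26,10,-18)
river: ρ → (-18,26,18)
river: ρ → (18,10,-26)
river: ρ → (-26,42,2)
river: ρ → (2,42,-26)
river: ρ → (-26,10,18)
river: ρ → (18,26,-18)
ρ-cycle length = 10 (tail of 0 descent steps not counted)

10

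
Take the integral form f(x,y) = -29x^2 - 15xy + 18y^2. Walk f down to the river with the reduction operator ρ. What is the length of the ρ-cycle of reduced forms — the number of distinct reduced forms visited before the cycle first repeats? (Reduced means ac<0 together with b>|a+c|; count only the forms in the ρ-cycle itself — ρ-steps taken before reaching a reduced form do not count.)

D = 2313, ⌊√D⌋ = 48
descent: ρ → (18,15,-29)  [lands on river]
river: ρ → (-29,43,4)
river: ρ → (4,45,-18)
river: ρ → (-18,27,22)
river: ρ → (22,17,-23)
river: ρ → (-23,29,16)
river: ρ → (16,35,-17)
river: ρ → (-17,33,18)
river: ρ → (18,39,-11)
river: ρ → (-11,27,36)
river: ρ → (36,45,-2)
river: ρ → (-2,47,13)
river: ρ → (13,31,-26)
river: ρ → (-26,21,18)
ρ-cycle length = 14 (tail of 1 descent step not counted)

14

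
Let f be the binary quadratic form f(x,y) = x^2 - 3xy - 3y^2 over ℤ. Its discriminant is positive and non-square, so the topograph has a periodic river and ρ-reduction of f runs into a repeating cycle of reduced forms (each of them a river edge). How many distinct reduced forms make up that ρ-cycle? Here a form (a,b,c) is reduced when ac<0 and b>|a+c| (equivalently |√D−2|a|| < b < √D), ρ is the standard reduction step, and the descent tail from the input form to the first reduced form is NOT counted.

D = 21, ⌊√D⌋ = 4
descent: ρ → (-3,3,1)  [lands on river]
river: ρ → (1,3,-3)
ρ-cycle length = 2 (tail of 1 descent step not counted)

2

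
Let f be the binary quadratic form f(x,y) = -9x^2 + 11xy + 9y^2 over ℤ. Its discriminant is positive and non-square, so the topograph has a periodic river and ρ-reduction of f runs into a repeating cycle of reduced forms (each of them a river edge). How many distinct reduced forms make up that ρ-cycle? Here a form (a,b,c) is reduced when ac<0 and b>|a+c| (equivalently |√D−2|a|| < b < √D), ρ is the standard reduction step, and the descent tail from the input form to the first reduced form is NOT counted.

D = 445, ⌊√D⌋ = 21
river: ρ → (9,7,-11)
river: ρ → (-11,15,5)
river: ρ → (5,15,-11)
river: ρ → (-11,7,9)
river: ρ → (9,11,-9)
river: ρ → (-9,7,11)
river: ρ → (11,15,-5)
river: ρ → (-5,15,11)
river: ρ → (11,7,-9)
river: ρ → (-9,11,9)
ρ-cycle length = 10 (tail of 0 descent steps not counted)

10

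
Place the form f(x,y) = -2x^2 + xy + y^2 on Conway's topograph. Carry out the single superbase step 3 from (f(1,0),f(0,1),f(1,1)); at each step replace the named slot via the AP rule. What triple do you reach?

start (-2,1,0) = (f(1,0),f(0,1),f(1,1))
replace slot 3: 2·((-2)+1) − 0 = -2 → (-2,1,-2)

-2,1,-2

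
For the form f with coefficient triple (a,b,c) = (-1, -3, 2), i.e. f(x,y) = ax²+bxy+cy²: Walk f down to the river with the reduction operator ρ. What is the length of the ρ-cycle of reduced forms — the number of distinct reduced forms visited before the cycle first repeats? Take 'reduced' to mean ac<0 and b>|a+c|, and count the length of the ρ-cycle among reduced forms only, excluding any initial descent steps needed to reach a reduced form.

D = 17, ⌊√D⌋ = 4
descent: ρ → (2,3,-1)  [lands on river]
river: ρ → (-1,3,2)
river: ρ → (2,1,-2)
river: ρ → (-2,3,1)
river: ρ → (1,3,-2)
river: ρ → (-2,1,2)
ρ-cycle length = 6 (tail of 1 descent step not counted)

6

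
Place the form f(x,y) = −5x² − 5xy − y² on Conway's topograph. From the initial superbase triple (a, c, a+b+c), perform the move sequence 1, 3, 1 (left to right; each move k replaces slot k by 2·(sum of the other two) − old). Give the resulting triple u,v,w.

start (-5,-1,-11) = (f(1,0),f(0,1),f(1,1))
replace slot 1: 2·((-1)+(-11)) − (-5) = -19 → (-19,-1,-11)
replace slot 3: 2·((-19)+(-1)) − (-11) = -29 → (-19,-1,-29)
replace slot 1: 2·((-1)+(-29)) − (-19) = -41 → (-41,-1,-29)

-41,-1,-29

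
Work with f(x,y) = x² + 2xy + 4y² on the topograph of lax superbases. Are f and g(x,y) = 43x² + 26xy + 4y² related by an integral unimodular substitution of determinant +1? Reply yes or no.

D₁ = -12, D₂ = -12
f: translate: b→0 (≡2 mod 2), so (1,2,4)→(1,0,3)
f: reduced (well bottom): (1,0,3) with a≤c, −a<b≤a
g: flip: (43,26,4)→(4,-26,43)
g: translate: b→-2 (≡-26 mod 8), so (4,-26,43)→(4,-2,1)
g: flip: (4,-2,1)→(1,2,4)
g: translate: b→0 (≡2 mod 2), so (1,2,4)→(1,0,3)
g: reduced (well bottom): (1,0,3) with a≤c, −a<b≤a
reduced forms (1, 0, 3) vs (1, 0, 3) ⇒ equivalent

yes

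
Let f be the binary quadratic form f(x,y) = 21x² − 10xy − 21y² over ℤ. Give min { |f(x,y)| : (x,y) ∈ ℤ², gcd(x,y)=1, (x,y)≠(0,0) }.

descent: ρ → (-21,10,21)  [lands on river]
river: ρ → (21,32,-10)
river: ρ → (-10,28,27)
river: ρ → (27,26,-11)
river: ρ → (-11,40,6)
river: ρ → (6,32,-35)
river: ρ → (-35,38,3)
river: ρ → (3,40,-22)
river: ρ → (-22,4,21)
river: ρ → (21,38,-5)
river: ρ → (-5,42,5)
river: ρ → (5,38,-21)
river: ρ → (-21,4,22)
river: ρ → (22,40,-3)
river: ρ → (-3,38,35)
river: ρ → (35,32,-6)
river: ρ → (-6,40,11)
river: ρ → (11,26,-27)
river: ρ → (-27,28,10)
river: ρ → (10,32,-21)
closes: descent 1, river 20
min |a| on river = 3

3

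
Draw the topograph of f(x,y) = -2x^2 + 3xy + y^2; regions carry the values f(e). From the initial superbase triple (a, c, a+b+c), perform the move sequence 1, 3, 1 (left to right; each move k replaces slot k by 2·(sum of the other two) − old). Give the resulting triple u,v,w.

start (-2,1,2) = (f(1,0),f(0,1),f(1,1))
replace slot 1: 2·(1+2) − (-2) = 8 → (8,1,2)
replace slot 3: 2·(8+1) − 2 = 16 → (8,1,16)
replace slot 1: 2·(1+16) − 8 = 26 → (26,1,16)

26,1,16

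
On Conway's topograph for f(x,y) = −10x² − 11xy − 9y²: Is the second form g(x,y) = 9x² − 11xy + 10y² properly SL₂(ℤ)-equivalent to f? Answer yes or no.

D₁ = -239, D₂ = -239
f is negative-definite; reduce −f:
−f: translate: b→-9 (≡11 mod 20), so (10,11,9)→(10,-9,8)
−f: flip: (10,-9,8)→(8,9,10)
−f: translate: b→-7 (≡9 mod 16), so (8,9,10)→(8,-7,9)
−f: reduced (well bottom): (8,-7,9) with a≤c, −a<b≤a
flip sign back: reduced form of f is (-8,7,-9)
g: translate: b→7 (≡-11 mod 18), so (9,-11,10)→(9,7,8)
g: flip: (9,7,8)→(8,-7,9)
g: reduced (well bottom): (8,-7,9) with a≤c, −a<b≤a
reduced forms (-8, 7, -9) vs (8, -7, 9) ⇒ inequivalent

no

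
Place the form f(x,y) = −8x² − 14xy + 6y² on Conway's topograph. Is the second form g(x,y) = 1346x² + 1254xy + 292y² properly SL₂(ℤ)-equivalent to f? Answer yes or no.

D₁ = 388, D₂ = 388
river cycle of f (length 18): (6, 14, -8), (-8, 18, 2), (2, 18, -8), (-8, 14, 6), (6, 10, -12), (-12, 14, 4), (4, 18, -4), (-4, 14, 12), (12, 10, -6), (-6, 14, 8), … (8 more)
river cycle of g (length 18): (6, 14, -8), (-8, 18, 2), (2, 18, -8), (-8, 14, 6), (6, 10, -12), (-12, 14, 4), (4, 18, -4), (-4, 14, 12), (12, 10, -6), (-6, 14, 8), … (8 more)
cycles coincide ⇒ equivalent

yes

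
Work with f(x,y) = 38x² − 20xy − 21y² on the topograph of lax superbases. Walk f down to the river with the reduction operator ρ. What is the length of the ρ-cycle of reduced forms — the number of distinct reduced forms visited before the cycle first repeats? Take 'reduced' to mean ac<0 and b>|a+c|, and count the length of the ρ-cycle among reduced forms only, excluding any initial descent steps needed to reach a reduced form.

D = 3592, ⌊√D⌋ = 59
descent: ρ → (-21,20,38)  [lands on river]
river: ρ → (38,56,-3)
river: ρ → (-3,58,19)
river: ρ → (19,56,-6)
river: ρ → (-6,52,37)
river: ρ → (37,22,-21)
ρ-cycle length = 6 (tail of 1 descent step not counted)

6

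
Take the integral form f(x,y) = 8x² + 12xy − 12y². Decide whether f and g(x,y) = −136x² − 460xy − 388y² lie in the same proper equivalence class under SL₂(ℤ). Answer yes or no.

D₁ = 528, D₂ = 528
river cycle of f (length 4): (-12, 12, 8), (8, 20, -4), (-4, 20, 8), (8, 12, -12)
river cycle of g (length 4): (-12, 12, 8), (8, 20, -4), (-4, 20, 8), (8, 12, -12)
cycles coincide ⇒ equivalent

yes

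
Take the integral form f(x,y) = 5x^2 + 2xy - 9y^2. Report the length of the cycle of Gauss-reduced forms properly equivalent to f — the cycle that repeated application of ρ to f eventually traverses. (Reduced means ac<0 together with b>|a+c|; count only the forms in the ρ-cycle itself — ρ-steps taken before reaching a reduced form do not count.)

D = 184, ⌊√D⌋ = 13
descent: ρ → (-9,-2,5)
descent: ρ → (5,12,-2)  [lands on river]
river: ρ → (-2,12,5)
river: ρ → (5,8,-6)
river: ρ → (-6,4,7)
river: ρ → (7,10,-3)
river: ρ → (-3,8,10)
river: ρ → (10,12,-1)
river: ρ → (-1,12,10)
river: ρ → (10,8,-3)
river: ρ → (-3,10,7)
river: ρ → (7,4,-6)
river: ρ → (-6,8,5)
ρ-cycle length = 12 (tail of 2 descent steps not counted)

12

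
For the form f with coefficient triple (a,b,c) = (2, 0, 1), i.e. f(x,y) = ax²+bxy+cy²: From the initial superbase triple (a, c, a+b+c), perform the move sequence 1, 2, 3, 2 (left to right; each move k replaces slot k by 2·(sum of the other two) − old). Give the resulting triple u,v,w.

start (2,1,3) = (f(1,0),f(0,1),f(1,1))
replace slot 1: 2·(1+3) − 2 = 6 → (6,1,3)
replace slot 2: 2·(6+3) − 1 = 17 → (6,17,3)
replace slot 3: 2·(6+17) − 3 = 43 → (6,17,43)
replace slot 2: 2·(6+43) − 17 = 81 → (6,81,43)

6,81,43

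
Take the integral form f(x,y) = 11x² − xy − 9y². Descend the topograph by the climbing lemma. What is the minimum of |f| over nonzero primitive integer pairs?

descent: ρ → (-9,19,1)  [lands on river]
river: ρ → (1,19,-9)
river: ρ → (-9,17,3)
river: ρ → (3,19,-3)
river: ρ → (-3,17,9)
river: ρ → (9,19,-1)
river: ρ → (-1,19,9)
river: ρ → (9,17,-3)
river: ρ → (-3,19,3)
river: ρ → (3,17,-9)
closes: descent 1, river 10
min |a| on river = 1

1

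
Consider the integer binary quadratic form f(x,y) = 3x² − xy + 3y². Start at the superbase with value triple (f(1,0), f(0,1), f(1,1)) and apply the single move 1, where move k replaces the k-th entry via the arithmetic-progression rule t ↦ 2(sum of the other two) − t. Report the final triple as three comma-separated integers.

start (3,3,5) = (f(1,0),f(0,1),f(1,1))
replace slot 1: 2·(3+5) − 3 = 13 → (13,3,5)

13,3,5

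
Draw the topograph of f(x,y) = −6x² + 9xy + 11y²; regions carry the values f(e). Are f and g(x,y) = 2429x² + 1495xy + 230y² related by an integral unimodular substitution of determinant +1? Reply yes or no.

D₁ = 345, D₂ = 345
river cycle of f (length 10): (11, 13, -4), (-4, 11, 14), (14, 17, -1), (-1, 17, 14), (14, 11, -4), (-4, 13, 11), (11, 9, -6), (-6, 15, 5), (5, 15, -6), (-6, 9, 11)
river cycle of g (length 10): (-6, 9, 11), (11, 13, -4), (-4, 11, 14), (14, 17, -1), (-1, 17, 14), (14, 11, -4), (-4, 13, 11), (11, 9, -6), (-6, 15, 5), (5, 15, -6)
cycles coincide ⇒ equivalent

yes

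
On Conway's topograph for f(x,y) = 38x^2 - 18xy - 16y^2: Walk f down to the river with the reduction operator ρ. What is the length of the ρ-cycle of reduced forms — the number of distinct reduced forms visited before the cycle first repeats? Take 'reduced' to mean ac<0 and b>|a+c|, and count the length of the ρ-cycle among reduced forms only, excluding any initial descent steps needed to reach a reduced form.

D = 2756, ⌊√D⌋ = 52
descent: ρ → (-16,50,4)  [lands on river]
river: ρ → (4,46,-40)
river: ρ → (-40,34,10)
river: ρ → (10,46,-16)
ρ-cycle length = 4 (tail of 1 descent step not counted)

4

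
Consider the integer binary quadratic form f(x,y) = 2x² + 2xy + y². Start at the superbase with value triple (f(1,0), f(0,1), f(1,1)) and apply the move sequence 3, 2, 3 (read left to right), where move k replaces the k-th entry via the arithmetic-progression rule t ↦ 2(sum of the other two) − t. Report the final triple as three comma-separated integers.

start (2,1,5) = (f(1,0),f(0,1),f(1,1))
replace slot 3: 2·(2+1) − 5 = 1 → (2,1,1)
replace slot 2: 2·(2+1) − 1 = 5 → (2,5,1)
replace slot 3: 2·(2+5) − 1 = 13 → (2,5,13)

2,5,13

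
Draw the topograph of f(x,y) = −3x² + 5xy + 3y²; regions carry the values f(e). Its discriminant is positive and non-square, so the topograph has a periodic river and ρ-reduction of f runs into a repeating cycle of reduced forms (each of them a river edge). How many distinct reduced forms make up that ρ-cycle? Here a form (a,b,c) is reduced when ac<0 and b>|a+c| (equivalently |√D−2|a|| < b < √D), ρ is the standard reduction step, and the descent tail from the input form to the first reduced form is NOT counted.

D = 61, ⌊√D⌋ = 7
river: ρ → (3,7,-1)
river: ρ → (-1,7,3)
river: ρ → (3,5,-3)
river: ρ → (-3,7,1)
river: ρ → (1,7,-3)
river: ρ → (-3,5,3)
ρ-cycle length = 6 (tail of 0 descent steps not counted)

6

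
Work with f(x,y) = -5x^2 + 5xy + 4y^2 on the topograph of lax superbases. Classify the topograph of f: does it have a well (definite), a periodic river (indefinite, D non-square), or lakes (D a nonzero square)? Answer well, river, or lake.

D = b²−4ac = 5² − 4·(-5)·4 = 105
D > 0 non-square ⇒ indefinite ⇒ periodic river

river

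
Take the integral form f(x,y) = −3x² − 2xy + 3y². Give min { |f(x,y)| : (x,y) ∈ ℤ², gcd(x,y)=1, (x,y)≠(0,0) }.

descent: ρ → (3,2,-3)  [lands on river]
river: ρ → (-3,4,2)
river: ρ → (2,4,-3)
river: ρ → (-3,2,3)
river: ρ → (3,4,-2)
river: ρ → (-2,4,3)
closes: descent 1, river 6
min |a| on river = 2

2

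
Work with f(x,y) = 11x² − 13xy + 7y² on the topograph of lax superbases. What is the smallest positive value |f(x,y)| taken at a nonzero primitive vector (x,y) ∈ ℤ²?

translate: b→9 (≡-13 mod 22), so (11,-13,7)→(11,9,5)
flip: (11,9,5)→(5,-9,11)
translate: b→1 (≡-9 mod 10), so (5,-9,11)→(5,1,7)
reduced (well bottom): (5,1,7) with a≤c, −a<b≤a
well minimum = a = 5

5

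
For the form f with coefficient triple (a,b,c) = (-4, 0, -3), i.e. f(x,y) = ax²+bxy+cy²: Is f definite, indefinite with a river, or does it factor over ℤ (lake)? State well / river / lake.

D = b²−4ac = 0² − 4·(-4)·(-3) = -48
D < 0 ⇒ definite ⇒ every region one sign ⇒ single well

well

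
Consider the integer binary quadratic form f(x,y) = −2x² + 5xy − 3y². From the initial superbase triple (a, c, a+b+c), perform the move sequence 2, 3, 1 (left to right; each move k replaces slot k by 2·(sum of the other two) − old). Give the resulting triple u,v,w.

start (-2,-3,0) = (f(1,0),f(0,1),f(1,1))
replace slot 2: 2·((-2)+0) − (-3) = -1 → (-2,-1,0)
replace slot 3: 2·((-2)+(-1)) − 0 = -6 → (-2,-1,-6)
replace slot 1: 2·((-1)+(-6)) − (-2) = -12 → (-12,-1,-6)

-12,-1,-6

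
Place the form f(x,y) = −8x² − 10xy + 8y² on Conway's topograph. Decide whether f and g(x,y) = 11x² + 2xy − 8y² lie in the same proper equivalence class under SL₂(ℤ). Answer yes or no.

D₁ = 356, D₂ = 356
river cycle of f (length 14): (8, 10, -8), (-8, 6, 10), (10, 14, -4), (-4, 18, 2), (2, 18, -4), (-4, 14, 10), (10, 6, -8), (-8, 10, 8), (8, 6, -10), (-10, 14, 4), … (4 more)
river cycle of g (length 10): (-8, 14, 5), (5, 16, -5), (-5, 14, 8), (8, 18, -1), (-1, 18, 8), (8, 14, -5), (-5, 16, 5), (5, 14, -8), (-8, 18, 1), (1, 18, -8)
cycles differ ⇒ inequivalent

no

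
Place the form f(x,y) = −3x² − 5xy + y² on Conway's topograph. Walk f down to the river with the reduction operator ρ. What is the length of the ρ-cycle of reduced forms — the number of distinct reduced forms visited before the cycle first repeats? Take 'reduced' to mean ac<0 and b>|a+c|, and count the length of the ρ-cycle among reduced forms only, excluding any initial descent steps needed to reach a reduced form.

D = 37, ⌊√D⌋ = 6
descent: ρ → (1,5,-3)  [lands on river]
river: ρ → (-3,1,3)
river: ρ → (3,5,-1)
river: ρ → (-1,5,3)
river: ρ → (3,1,-3)
river: ρ → (-3,5,1)
ρ-cycle length = 6 (tail of 1 descent step not counted)

6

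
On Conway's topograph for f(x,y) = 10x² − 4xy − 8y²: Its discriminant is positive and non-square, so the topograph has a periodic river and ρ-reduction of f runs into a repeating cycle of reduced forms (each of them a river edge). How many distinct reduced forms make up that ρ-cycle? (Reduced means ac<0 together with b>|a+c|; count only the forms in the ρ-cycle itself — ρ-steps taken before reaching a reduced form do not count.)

D = 336, ⌊√D⌋ = 18
descent: ρ → (-8,4,10)  [lands on river]
river: ρ → (10,16,-2)
river: ρ → (-2,16,10)
river: ρ → (10,4,-8)
river: ρ → (-8,12,6)
river: ρ → (6,12,-8)
ρ-cycle length = 6 (tail of 1 descent step not counted)

6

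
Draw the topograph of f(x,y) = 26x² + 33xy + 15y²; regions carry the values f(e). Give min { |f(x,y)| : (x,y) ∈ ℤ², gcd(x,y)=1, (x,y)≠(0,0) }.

translate: b→-19 (≡33 mod 52), so (26,33,15)→(26,-19,8)
flip: (26,-19,8)→(8,19,26)
translate: b→3 (≡19 mod 16), so (8,19,26)→(8,3,15)
reduced (well bottom): (8,3,15) with a≤c, −a<b≤a
well minimum = a = 8

8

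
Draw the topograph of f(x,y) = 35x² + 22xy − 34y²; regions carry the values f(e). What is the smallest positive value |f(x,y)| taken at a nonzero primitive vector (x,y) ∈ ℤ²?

river: ρ → (-34,46,23)
river: ρ → (23,46,-34)
river: ρ → (-34,22,35)
river: ρ → (35,48,-21)
river: ρ → (-21,36,47)
river: ρ → (47,58,-10)
river: ρ → (-10,62,35)
river: ρ → (35,8,-37)
river: ρ → (-37,66,6)
river: ρ → (6,66,-37)
river: ρ → (-37,8,35)
river: ρ → (35,62,-10)
river: ρ → (-10,58,47)
river: ρ → (47,36,-21)
river: ρ → (-21,48,35)
river: ρ → (35,22,-34)
closes: descent 0, river 16
min |a| on river = 6

6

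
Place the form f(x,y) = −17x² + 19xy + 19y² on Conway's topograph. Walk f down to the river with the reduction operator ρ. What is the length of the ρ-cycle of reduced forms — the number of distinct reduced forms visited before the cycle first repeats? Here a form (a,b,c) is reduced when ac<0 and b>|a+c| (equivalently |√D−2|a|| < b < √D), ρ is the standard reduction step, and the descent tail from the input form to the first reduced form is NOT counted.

D = 1653, ⌊√D⌋ = 40
river: ρ → (19,19,-17)
river: ρ → (-17,15,21)
river: ρ → (21,27,-11)
river: ρ → (-11,39,3)
river: ρ → (3,39,-11)
river: ρ → (-11,27,21)
river: ρ → (21,15,-17)
river: ρ → (-17,19,19)
ρ-cycle length = 8 (tail of 0 descent steps not counted)

8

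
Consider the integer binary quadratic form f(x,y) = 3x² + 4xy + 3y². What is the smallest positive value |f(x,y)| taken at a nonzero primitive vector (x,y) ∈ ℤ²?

translate: b→-2 (≡4 mod 6), so (3,4,3)→(3,-2,2)
flip: (3,-2,2)→(2,2,3)
reduced (well bottom): (2,2,3) with a≤c, −a<b≤a
well minimum = a = 2

2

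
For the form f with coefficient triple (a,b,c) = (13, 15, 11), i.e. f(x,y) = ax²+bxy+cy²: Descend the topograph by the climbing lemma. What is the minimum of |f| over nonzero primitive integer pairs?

translate: b→-11 (≡15 mod 26), so (13,15,11)→(13,-11,9)
flip: (13,-11,9)→(9,11,13)
translate: b→-7 (≡11 mod 18), so (9,11,13)→(9,-7,11)
reduced (well bottom): (9,-7,11) with a≤c, −a<b≤a
well minimum = a = 9

9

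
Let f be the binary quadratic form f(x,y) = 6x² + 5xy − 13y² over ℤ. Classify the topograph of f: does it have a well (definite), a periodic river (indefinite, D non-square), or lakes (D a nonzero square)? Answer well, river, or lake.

D = b²−4ac = 5² − 4·6·(-13) = 337
D > 0 non-square ⇒ indefinite ⇒ periodic river

river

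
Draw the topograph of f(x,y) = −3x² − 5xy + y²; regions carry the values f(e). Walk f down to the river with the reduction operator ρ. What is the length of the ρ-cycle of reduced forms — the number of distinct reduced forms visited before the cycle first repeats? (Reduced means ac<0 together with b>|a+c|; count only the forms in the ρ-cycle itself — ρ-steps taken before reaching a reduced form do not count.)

D = 37, ⌊√D⌋ = 6
descent: ρ → (1,5,-3)  [lands on river]
river: ρ → (-3,1,3)
river: ρ → (3,5,-1)
river: ρ → (-1,5,3)
river: ρ → (3,1,-3)
river: ρ → (-3,5,1)
ρ-cycle length = 6 (tail of 1 descent step not counted)

6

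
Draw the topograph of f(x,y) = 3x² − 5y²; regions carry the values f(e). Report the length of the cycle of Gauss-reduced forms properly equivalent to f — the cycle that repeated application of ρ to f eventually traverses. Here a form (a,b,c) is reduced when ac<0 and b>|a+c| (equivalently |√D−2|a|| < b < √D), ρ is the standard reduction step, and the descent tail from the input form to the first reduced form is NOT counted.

D = 60, ⌊√D⌋ = 7
descent: ρ → (-5,0,3)
descent: ρ → (3,6,-2)  [lands on river]
river: ρ → (-2,6,3)
ρ-cycle length = 2 (tail of 2 descent steps not counted)

2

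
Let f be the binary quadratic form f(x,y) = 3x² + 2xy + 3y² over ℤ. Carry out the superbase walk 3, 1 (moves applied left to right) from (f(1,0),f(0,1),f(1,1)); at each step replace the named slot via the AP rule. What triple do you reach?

start (3,3,8) = (f(1,0),f(0,1),f(1,1))
replace slot 3: 2·(3+3) − 8 = 4 → (3,3,4)
replace slot 1: 2·(3+4) − 3 = 11 → (11,3,4)

11,3,4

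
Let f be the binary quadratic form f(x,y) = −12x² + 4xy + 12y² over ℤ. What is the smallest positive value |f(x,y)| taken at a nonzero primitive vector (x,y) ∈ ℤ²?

river: ρ → (12,20,-4)
river: ρ → (-4,20,12)
river: ρ → (12,4,-12)
river: ρ → (-12,20,4)
river: ρ → (4,20,-12)
river: ρ → (-12,4,12)
closes: descent 0, river 6
min |a| on river = 4

4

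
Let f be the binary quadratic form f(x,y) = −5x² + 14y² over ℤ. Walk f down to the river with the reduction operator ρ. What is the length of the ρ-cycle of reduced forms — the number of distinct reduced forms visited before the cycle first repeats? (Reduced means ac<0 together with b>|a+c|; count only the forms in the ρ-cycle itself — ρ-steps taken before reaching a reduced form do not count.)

D = 280, ⌊√D⌋ = 16
descent: ρ → (14,0,-5)
descent: ρ → (-5,10,9)  [lands on river]
river: ρ → (9,8,-6)
river: ρ → (-6,16,1)
river: ρ → (1,16,-6)
river: ρ → (-6,8,9)
river: ρ → (9,10,-5)
ρ-cycle length = 6 (tail of 2 descent steps not counted)

6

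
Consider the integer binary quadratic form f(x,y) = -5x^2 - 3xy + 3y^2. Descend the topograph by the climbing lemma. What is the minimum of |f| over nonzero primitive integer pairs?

descent: ρ → (3,3,-5)  [lands on river]
river: ρ → (-5,7,1)
river: ρ → (1,7,-5)
river: ρ → (-5,3,3)
closes: descent 1, river 4
min |a| on river = 1

1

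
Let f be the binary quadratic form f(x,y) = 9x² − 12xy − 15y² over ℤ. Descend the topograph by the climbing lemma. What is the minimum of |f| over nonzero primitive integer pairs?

descent: ρ → (-15,12,9)  [lands on river]
river: ρ → (9,24,-3)
river: ρ → (-3,24,9)
river: ρ → (9,12,-15)
river: ρ → (-15,18,6)
river: ρ → (6,18,-15)
closes: descent 1, river 6
min |a| on river = 3

3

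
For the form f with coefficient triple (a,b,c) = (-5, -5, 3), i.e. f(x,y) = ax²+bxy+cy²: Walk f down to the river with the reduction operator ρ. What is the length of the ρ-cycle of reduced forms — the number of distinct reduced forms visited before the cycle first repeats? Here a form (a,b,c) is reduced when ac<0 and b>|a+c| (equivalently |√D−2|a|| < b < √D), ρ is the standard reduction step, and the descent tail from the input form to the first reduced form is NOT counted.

D = 85, ⌊√D⌋ = 9
descent: ρ → (3,5,-5)  [lands on river]
river: ρ → (-5,5,3)
river: ρ → (3,7,-3)
river: ρ → (-3,5,5)
river: ρ → (5,5,-3)
river: ρ → (-3,7,3)
ρ-cycle length = 6 (tail of 1 descent step not counted)

6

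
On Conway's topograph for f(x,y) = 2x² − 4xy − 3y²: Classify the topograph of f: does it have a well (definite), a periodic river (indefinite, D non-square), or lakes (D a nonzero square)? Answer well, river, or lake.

D = b²−4ac = (-4)² − 4·2·(-3) = 40
D > 0 non-square ⇒ indefinite ⇒ periodic river

river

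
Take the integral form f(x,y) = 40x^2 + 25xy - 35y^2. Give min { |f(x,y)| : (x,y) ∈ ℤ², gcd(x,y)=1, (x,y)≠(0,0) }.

river: ρ → (-35,45,30)
river: ρ → (30,75,-5)
river: ρ → (-5,75,30)
river: ρ → (30,45,-35)
river: ρ → (-35,25,40)
river: ρ → (40,55,-20)
river: ρ → (-20,65,25)
river: ρ → (25,35,-50)
river: ρ → (-50,65,10)
river: ρ → (10,75,-15)
river: ρ → (-15,75,10)
river: ρ → (10,65,-50)
river: ρ → (-50,35,25)
river: ρ → (25,65,-20)
river: ρ → (-20,55,40)
river: ρ → (40,25,-35)
closes: descent 0, river 16
min |a| on river = 5

5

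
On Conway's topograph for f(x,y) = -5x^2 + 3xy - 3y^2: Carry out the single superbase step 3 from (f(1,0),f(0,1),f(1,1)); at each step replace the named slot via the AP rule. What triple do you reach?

start (-5,-3,-5) = (f(1,0),f(0,1),f(1,1))
replace slot 3: 2·((-5)+(-3)) − (-5) = -11 → (-5,-3,-11)

-5,-3,-11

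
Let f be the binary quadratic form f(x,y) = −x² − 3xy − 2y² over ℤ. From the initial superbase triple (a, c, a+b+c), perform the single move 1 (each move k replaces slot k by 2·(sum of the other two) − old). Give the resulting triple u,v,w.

start (-1,-2,-6) = (f(1,0),f(0,1),f(1,1))
replace slot 1: 2·((-2)+(-6)) − (-1) = -15 → (-15,-2,-6)

-15,-2,-6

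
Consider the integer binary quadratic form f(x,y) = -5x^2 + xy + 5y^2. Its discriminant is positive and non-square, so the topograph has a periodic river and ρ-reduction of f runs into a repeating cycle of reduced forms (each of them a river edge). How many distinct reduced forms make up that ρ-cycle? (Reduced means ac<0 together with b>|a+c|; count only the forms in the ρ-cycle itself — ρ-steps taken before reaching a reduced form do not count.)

D = 101, ⌊√D⌋ = 10
river: ρ → (5,9,-1)
river: ρ → (-1,9,5)
river: ρ → (5,1,-5)
river: ρ → (-5,9,1)
river: ρ → (1,9,-5)
river: ρ → (-5,1,5)
ρ-cycle length = 6 (tail of 0 descent steps not counted)

6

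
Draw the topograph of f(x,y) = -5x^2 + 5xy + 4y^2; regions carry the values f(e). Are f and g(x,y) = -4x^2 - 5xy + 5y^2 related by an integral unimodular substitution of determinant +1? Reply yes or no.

D₁ = 105, D₂ = 105
river cycle of f (length 6): (4, 3, -6), (-6, 9, 1), (1, 9, -6), (-6, 3, 4), (4, 5, -5), (-5, 5, 4)
river cycle of g (length 6): (5, 5, -4), (-4, 3, 6), (6, 9, -1), (-1, 9, 6), (6, 3, -4), (-4, 5, 5)
cycles differ ⇒ inequivalent

no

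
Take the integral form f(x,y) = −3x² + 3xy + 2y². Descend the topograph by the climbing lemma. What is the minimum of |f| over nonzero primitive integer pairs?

river: ρ → (2,5,-1)
river: ρ → (-1,5,2)
river: ρ → (2,3,-3)
river: ρ → (-3,3,2)
closes: descent 0, river 4
min |a| on river = 1

1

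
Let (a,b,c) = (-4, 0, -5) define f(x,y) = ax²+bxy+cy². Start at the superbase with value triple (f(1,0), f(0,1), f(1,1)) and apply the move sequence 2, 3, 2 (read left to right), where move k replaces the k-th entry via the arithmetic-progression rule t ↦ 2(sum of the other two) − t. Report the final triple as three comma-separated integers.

start (-4,-5,-9) = (f(1,0),f(0,1),f(1,1))
replace slot 2: 2·((-4)+(-9)) − (-5) = -21 → (-4,-21,-9)
replace slot 3: 2·((-4)+(-21)) − (-9) = -41 → (-4,-21,-41)
replace slot 2: 2·((-4)+(-41)) − (-21) = -69 → (-4,-69,-41)

-4,-69,-41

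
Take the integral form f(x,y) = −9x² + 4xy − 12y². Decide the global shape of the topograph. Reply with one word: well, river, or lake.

D = b²−4ac = 4² − 4·(-9)·(-12) = -416
D < 0 ⇒ definite ⇒ every region one sign ⇒ single well

well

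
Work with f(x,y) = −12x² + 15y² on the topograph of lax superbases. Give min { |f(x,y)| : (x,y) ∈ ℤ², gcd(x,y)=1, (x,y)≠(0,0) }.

descent: ρ → (15,0,-12)
descent: ρ → (-12,24,3)  [lands on river]
river: ρ → (3,24,-12)
closes: descent 2, river 2
min |a| on river = 3

3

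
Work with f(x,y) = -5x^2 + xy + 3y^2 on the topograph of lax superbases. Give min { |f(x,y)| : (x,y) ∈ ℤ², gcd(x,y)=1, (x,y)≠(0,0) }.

descent: ρ → (3,5,-3)  [lands on river]
river: ρ → (-3,7,1)
river: ρ → (1,7,-3)
river: ρ → (-3,5,3)
river: ρ → (3,7,-1)
river: ρ → (-1,7,3)
closes: descent 1, river 6
min |a| on river = 1

1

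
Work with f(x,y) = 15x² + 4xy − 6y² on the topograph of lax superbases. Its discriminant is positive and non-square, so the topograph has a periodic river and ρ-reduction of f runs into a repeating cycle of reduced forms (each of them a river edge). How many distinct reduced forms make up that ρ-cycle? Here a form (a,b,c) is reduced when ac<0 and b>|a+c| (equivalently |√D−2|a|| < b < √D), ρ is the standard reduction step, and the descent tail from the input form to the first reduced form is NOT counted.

D = 376, ⌊√D⌋ = 19
descent: ρ → (-6,8,13)  [lands on river]
river: ρ → (13,18,-1)
river: ρ → (-1,18,13)
river: ρ → (13,8,-6)
river: ρ → (-6,16,5)
river: ρ → (5,14,-9)
river: ρ → (-9,4,10)
river: ρ → (10,16,-3)
river: ρ → (-3,14,15)
river: ρ → (15,16,-2)
river: ρ → (-2,16,15)
river: ρ → (15,14,-3)
river: ρ → (-3,16,10)
river: ρ → (10,4,-9)
river: ρ → (-9,14,5)
river: ρ → (5,16,-6)
ρ-cycle length = 16 (tail of 1 descent step not counted)

16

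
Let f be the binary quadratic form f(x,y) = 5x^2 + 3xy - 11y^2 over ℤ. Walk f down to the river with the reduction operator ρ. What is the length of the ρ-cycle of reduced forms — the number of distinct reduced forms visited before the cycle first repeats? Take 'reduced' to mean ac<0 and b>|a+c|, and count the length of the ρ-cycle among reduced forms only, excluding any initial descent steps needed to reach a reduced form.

D = 229, ⌊√D⌋ = 15
descent: ρ → (-11,-3,5)
descent: ρ → (5,13,-3)  [lands on river]
river: ρ → (-3,11,9)
river: ρ → (9,7,-5)
river: ρ → (-5,13,3)
river: ρ → (3,11,-9)
river: ρ → (-9,7,5)
ρ-cycle length = 6 (tail of 2 descent steps not counted)

6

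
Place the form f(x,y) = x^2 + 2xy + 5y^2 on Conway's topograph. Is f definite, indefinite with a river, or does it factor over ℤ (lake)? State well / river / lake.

D = b²−4ac = 2² − 4·1·5 = -16
D < 0 ⇒ definite ⇒ every region one sign ⇒ single well

well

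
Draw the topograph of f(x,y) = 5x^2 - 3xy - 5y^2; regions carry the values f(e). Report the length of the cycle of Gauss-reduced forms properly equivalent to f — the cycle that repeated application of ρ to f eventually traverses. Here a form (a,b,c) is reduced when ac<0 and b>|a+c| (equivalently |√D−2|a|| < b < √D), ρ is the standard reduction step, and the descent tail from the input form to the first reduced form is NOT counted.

D = 109, ⌊√D⌋ = 10
descent: ρ → (-5,3,5)  [lands on river]
river: ρ → (5,7,-3)
river: ρ → (-3,5,7)
river: ρ → (7,9,-1)
river: ρ → (-1,9,7)
river: ρ → (7,5,-3)
river: ρ → (-3,7,5)
river: ρ → (5,3,-5)
river: ρ → (-5,7,3)
river: ρ → (3,5,-7)
river: ρ → (-7,9,1)
river: ρ → (1,9,-7)
river: ρ → (-7,5,3)
river: ρ → (3,7,-5)
ρ-cycle length = 14 (tail of 1 descent step not counted)

14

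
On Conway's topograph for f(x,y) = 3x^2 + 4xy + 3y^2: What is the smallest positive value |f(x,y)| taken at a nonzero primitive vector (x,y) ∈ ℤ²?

translate: b→-2 (≡4 mod 6), so (3,4,3)→(3,-2,2)
flip: (3,-2,2)→(2,2,3)
reduced (well bottom): (2,2,3) with a≤c, −a<b≤a
well minimum = a = 2

2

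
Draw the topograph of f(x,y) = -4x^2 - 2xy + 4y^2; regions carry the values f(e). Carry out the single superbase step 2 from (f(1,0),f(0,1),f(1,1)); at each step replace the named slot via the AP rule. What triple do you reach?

start (-4,4,-2) = (f(1,0),f(0,1),f(1,1))
replace slot 2: 2·((-4)+(-2)) − 4 = -16 → (-4,-16,-2)

-4,-16,-2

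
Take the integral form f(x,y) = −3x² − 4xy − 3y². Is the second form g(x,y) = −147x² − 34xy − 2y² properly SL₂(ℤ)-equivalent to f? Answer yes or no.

D₁ = -20, D₂ = -20
f is negative-definite; reduce −f:
−f: translate: b→-2 (≡4 mod 6), so (3,4,3)→(3,-2,2)
−f: flip: (3,-2,2)→(2,2,3)
−f: reduced (well bottom): (2,2,3) with a≤c, −a<b≤a
flip sign back: reduced form of f is (-2,-2,-3)
g is negative-definite; reduce −g:
−g: flip: (147,34,2)→(2,-34,147)
−g: translate: b→2 (≡-34 mod 4), so (2,-34,147)→(2,2,3)
−g: reduced (well bottom): (2,2,3) with a≤c, −a<b≤a
flip sign back: reduced form of g is (-2,-2,-3)
reduced forms (-2, -2, -3) vs (-2, -2, -3) ⇒ equivalent

yes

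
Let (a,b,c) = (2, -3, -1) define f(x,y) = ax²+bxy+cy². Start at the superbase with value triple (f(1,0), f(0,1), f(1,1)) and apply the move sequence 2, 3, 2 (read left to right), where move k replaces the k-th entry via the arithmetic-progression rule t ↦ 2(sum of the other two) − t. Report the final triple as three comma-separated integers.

start (2,-1,-2) = (f(1,0),f(0,1),f(1,1))
replace slot 2: 2·(2+(-2)) − (-1) = 1 → (2,1,-2)
replace slot 3: 2·(2+1) − (-2) = 8 → (2,1,8)
replace slot 2: 2·(2+8) − 1 = 19 → (2,19,8)

2,19,8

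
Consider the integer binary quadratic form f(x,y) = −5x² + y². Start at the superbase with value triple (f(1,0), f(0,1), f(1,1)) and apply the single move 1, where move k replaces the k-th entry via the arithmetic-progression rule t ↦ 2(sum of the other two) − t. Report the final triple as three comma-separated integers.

start (-5,1,-4) = (f(1,0),f(0,1),f(1,1))
replace slot 1: 2·(1+(-4)) − (-5) = -1 → (-1,1,-4)

-1,1,-4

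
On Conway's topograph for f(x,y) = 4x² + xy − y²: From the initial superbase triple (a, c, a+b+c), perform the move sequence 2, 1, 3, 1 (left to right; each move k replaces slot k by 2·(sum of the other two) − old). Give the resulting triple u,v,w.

start (4,-1,4) = (f(1,0),f(0,1),f(1,1))
replace slot 2: 2·(4+4) − (-1) = 17 → (4,17,4)
replace slot 1: 2·(17+4) − 4 = 38 → (38,17,4)
replace slot 3: 2·(38+17) − 4 = 106 → (38,17,106)
replace slot 1: 2·(17+106) − 38 = 208 → (208,17,106)

208,17,106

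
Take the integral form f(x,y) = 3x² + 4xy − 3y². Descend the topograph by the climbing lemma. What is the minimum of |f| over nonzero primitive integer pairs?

river: ρ → (-3,2,4)
river: ρ → (4,6,-1)
river: ρ → (-1,6,4)
river: ρ → (4,2,-3)
river: ρ → (-3,4,3)
river: ρ → (3,2,-4)
river: ρ → (-4,6,1)
river: ρ → (1,6,-4)
river: ρ → (-4,2,3)
river: ρ → (3,4,-3)
closes: descent 0, river 10
min |a| on river = 1

1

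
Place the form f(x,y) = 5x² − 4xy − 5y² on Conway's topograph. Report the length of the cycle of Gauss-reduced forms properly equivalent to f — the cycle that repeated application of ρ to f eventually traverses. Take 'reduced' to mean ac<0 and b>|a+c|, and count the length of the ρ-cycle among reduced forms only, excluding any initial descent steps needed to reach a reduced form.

D = 116, ⌊√D⌋ = 10
descent: ρ → (-5,4,5)  [lands on river]
river: ρ → (5,6,-4)
river: ρ → (-4,10,1)
river: ρ → (1,10,-4)
river: ρ → (-4,6,5)
river: ρ → (5,4,-5)
river: ρ → (-5,6,4)
river: ρ → (4,10,-1)
river: ρ → (-1,10,4)
river: ρ → (4,6,-5)
ρ-cycle length = 10 (tail of 1 descent step not counted)

10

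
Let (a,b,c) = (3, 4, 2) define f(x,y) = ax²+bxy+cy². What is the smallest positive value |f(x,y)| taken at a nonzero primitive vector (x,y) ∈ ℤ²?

translate: b→-2 (≡4 mod 6), so (3,4,2)→(3,-2,1)
flip: (3,-2,1)→(1,2,3)
translate: b→0 (≡2 mod 2), so (1,2,3)→(1,0,2)
reduced (well bottom): (1,0,2) with a≤c, −a<b≤a
well minimum = a = 1

1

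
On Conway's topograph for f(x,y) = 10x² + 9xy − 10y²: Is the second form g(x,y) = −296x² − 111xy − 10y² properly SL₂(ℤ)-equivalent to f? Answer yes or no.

D₁ = 481, D₂ = 481
river cycle of f (length 30): (-10, 11, 9), (9, 7, -12), (-12, 17, 4), (4, 15, -16), (-16, 17, 3), (3, 19, -10), (-10, 21, 1), (1, 21, -10), (-10, 19, 3), (3, 17, -16), … (20 more)
river cycle of g (length 30): (-10, 11, 9), (9, 7, -12), (-12, 17, 4), (4, 15, -16), (-16, 17, 3), (3, 19, -10), (-10, 21, 1), (1, 21, -10), (-10, 19, 3), (3, 17, -16), … (20 more)
cycles coincide ⇒ equivalent

yes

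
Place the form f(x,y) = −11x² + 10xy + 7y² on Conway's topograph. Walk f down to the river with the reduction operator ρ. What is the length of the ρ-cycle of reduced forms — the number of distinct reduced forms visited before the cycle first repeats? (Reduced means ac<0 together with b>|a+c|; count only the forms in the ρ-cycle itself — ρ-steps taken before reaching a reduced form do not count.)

D = 408, ⌊√D⌋ = 20
river: ρ → (7,18,-3)
river: ρ → (-3,18,7)
river: ρ → (7,10,-11)
river: ρ → (-11,12,6)
river: ρ → (6,12,-11)
river: ρ → (-11,10,7)
ρ-cycle length = 6 (tail of 0 descent steps not counted)

6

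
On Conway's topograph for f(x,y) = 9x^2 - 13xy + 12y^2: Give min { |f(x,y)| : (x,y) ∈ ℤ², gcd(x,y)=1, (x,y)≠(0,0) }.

translate: b→5 (≡-13 mod 18), so (9,-13,12)→(9,5,8)
flip: (9,5,8)→(8,-5,9)
reduced (well bottom): (8,-5,9) with a≤c, −a<b≤a
well minimum = a = 8

8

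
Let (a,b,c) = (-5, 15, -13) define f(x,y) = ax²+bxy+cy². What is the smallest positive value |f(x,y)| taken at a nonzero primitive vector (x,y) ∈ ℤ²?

translate: b→5 (≡-15 mod 10), so (5,-15,13)→(5,5,3)
flip: (5,5,3)→(3,-5,5)
translate: b→1 (≡-5 mod 6), so (3,-5,5)→(3,1,3)
reduced (well bottom): (3,1,3) with a≤c, −a<b≤a
well minimum |f| = |-3| = 3 (negative-definite)

3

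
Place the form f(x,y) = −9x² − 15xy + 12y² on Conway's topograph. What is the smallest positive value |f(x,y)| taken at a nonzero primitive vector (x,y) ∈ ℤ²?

descent: ρ → (12,15,-9)  [lands on river]
river: ρ → (-9,21,6)
river: ρ → (6,15,-18)
river: ρ → (-18,21,3)
river: ρ → (3,21,-18)
river: ρ → (-18,15,6)
river: ρ → (6,21,-9)
river: ρ → (-9,15,12)
river: ρ → (12,9,-12)
river: ρ → (-12,15,9)
river: ρ → (9,21,-6)
river: ρ → (-6,15,18)
river: ρ → (18,21,-3)
river: ρ → (-3,21,18)
river: ρ → (18,15,-6)
river: ρ → (-6,21,9)
river: ρ → (9,15,-12)
river: ρ → (-12,9,12)
closes: descent 1, river 18
min |a| on river = 3

3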